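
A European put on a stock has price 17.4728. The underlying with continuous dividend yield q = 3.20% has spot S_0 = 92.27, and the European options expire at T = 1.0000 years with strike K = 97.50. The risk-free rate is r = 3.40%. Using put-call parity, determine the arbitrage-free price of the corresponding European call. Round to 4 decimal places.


Put-call parity: C - P = S_0 * exp(-qT) - K * exp(-rT).
S_0 * exp(-qT) = 92.2700 * 0.96850658 = 89.36410233
K * exp(-rT) = 97.5000 * 0.96657150 = 94.24072170
C = P + S*exp(-qT) - K*exp(-rT)
C = 17.4728 + 89.36410233 - 94.24072170 = 12.5962

Answer: Call price = 12.5962


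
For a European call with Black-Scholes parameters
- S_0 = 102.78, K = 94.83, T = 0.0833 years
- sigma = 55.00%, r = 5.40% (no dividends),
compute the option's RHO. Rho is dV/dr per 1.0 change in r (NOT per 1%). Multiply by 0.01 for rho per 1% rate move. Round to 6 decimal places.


Answer: Rho = 5.314788

Derivation:
d1 = 0.6148579952; d2 = 0.4561184286
phi(d1) = 0.3302307223; exp(-qT) = 1.0000000000; exp(-rT) = 0.9955119017
N(d2) = 0.6758475906
Rho = K*T*exp(-rT)*N(d2) = 94.8300 * 0.0833 * 0.9955119017 * 0.6758475906 = 5.314788


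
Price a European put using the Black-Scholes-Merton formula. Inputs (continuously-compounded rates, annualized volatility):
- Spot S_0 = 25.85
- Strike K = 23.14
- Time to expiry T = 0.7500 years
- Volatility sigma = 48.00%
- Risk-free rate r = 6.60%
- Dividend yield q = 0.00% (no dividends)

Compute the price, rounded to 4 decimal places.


d1 = (ln(S/K) + (r - q + 0.5*sigma^2) * T) / (sigma * sqrt(T)) = 0.59334258
d2 = d1 - sigma * sqrt(T) = 0.17765039
exp(-rT) = 0.95170516; exp(-qT) = 1.00000000
P = K * exp(-rT) * N(-d2) - S_0 * exp(-qT) * N(-d1)
N(-d1) = 0.27647595; N(-d2) = 0.42949878
P = 23.1400 * 0.95170516 * 0.42949878 - 25.8500 * 1.00000000 * 0.27647595 = 2.3117

Answer: Price = 2.3117


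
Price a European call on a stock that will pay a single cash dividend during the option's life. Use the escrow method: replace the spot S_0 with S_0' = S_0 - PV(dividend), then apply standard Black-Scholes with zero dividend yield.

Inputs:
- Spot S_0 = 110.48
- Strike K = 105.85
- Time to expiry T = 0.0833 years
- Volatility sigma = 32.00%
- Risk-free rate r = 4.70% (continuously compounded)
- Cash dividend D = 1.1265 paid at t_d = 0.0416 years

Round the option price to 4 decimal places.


Answer: Price = 6.2199

Derivation:
PV(D) = D * exp(-r * t_d) = 1.1265 * 0.99804671 = 1.12429962
S_0' = S_0 - PV(D) = 110.4800 - 1.12429962 = 109.35570038
d1 = (ln(S_0'/K) + (r + sigma^2/2)*T) / (sigma*sqrt(T)) = 0.44136003
d2 = d1 - sigma*sqrt(T) = 0.34900246
exp(-rT) = 0.99609255
N(d1) = 0.67052381; N(d2) = 0.63645627
C = S_0' * N(d1) - K * exp(-rT) * N(d2) = 109.35570038 * 0.67052381 - 105.8500 * 0.99609255 * 0.63645627 = 6.2199


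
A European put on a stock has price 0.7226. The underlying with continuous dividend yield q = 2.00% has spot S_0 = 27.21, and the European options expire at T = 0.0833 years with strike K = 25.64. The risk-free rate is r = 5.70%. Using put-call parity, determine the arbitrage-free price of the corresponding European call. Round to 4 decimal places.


Answer: Call price = 2.3688

Derivation:
Put-call parity: C - P = S_0 * exp(-qT) - K * exp(-rT).
S_0 * exp(-qT) = 27.2100 * 0.99833539 = 27.16470588
K * exp(-rT) = 25.6400 * 0.99526315 = 25.51854728
C = P + S*exp(-qT) - K*exp(-rT)
C = 0.7226 + 27.16470588 - 25.51854728 = 2.3688


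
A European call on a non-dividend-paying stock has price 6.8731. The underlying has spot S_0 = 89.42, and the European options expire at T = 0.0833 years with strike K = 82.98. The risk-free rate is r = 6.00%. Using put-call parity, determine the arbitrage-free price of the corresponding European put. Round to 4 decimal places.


Answer: Put price = 0.0194

Derivation:
Put-call parity: C - P = S_0 * exp(-qT) - K * exp(-rT).
S_0 * exp(-qT) = 89.4200 * 1.00000000 = 89.42000000
K * exp(-rT) = 82.9800 * 0.99501447 = 82.56630066
P = C - S*exp(-qT) + K*exp(-rT)
P = 6.8731 - 89.42000000 + 82.56630066 = 0.0194


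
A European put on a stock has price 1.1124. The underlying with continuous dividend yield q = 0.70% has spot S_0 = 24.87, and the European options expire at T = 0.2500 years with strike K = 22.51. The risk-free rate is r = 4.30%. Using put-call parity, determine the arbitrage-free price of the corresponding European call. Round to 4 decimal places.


Put-call parity: C - P = S_0 * exp(-qT) - K * exp(-rT).
S_0 * exp(-qT) = 24.8700 * 0.99825153 = 24.82651556
K * exp(-rT) = 22.5100 * 0.98930757 = 22.26931351
C = P + S*exp(-qT) - K*exp(-rT)
C = 1.1124 + 24.82651556 - 22.26931351 = 3.6696

Answer: Call price = 3.6696


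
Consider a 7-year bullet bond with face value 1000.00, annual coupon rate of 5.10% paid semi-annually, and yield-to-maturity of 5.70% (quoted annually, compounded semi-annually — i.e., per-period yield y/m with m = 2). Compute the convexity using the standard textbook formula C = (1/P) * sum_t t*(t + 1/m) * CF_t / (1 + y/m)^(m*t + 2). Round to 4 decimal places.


Coupon per period c = face * coupon_rate / m = 25.500000
Periods per year m = 2; per-period yield y/m = 0.028500
Number of cashflows N = 14
Cashflows (t years, CF_t, discount factor 1/(1+y/m)^(m*t), PV):
  t = 0.5000: CF_t = 25.500000, DF = 0.972290, PV = 24.793388
  t = 1.0000: CF_t = 25.500000, DF = 0.945347, PV = 24.106357
  t = 1.5000: CF_t = 25.500000, DF = 0.919152, PV = 23.438364
  t = 2.0000: CF_t = 25.500000, DF = 0.893682, PV = 22.788881
  t = 2.5000: CF_t = 25.500000, DF = 0.868917, PV = 22.157395
  t = 3.0000: CF_t = 25.500000, DF = 0.844840, PV = 21.543408
  t = 3.5000: CF_t = 25.500000, DF = 0.821429, PV = 20.946435
  t = 4.0000: CF_t = 25.500000, DF = 0.798667, PV = 20.366003
  t = 4.5000: CF_t = 25.500000, DF = 0.776536, PV = 19.801656
  t = 5.0000: CF_t = 25.500000, DF = 0.755018, PV = 19.252947
  t = 5.5000: CF_t = 25.500000, DF = 0.734096, PV = 18.719443
  t = 6.0000: CF_t = 25.500000, DF = 0.713754, PV = 18.200722
  t = 6.5000: CF_t = 25.500000, DF = 0.693976, PV = 17.696376
  t = 7.0000: CF_t = 1025.500000, DF = 0.674745, PV = 691.951285
Price P = sum_t PV_t = 965.762661
Convexity numerator sum_t t*(t + 1/m) * CF_t / (1+y/m)^(m*t + 2):
  t = 0.5000: term = 11.719182
  t = 1.0000: term = 34.183321
  t = 1.5000: term = 66.472185
  t = 2.0000: term = 107.717039
  t = 2.5000: term = 157.098259
  t = 3.0000: term = 213.843036
  t = 3.5000: term = 277.223187
  t = 4.0000: term = 346.553050
  t = 4.5000: term = 421.187469
  t = 5.0000: term = 500.519869
  t = 5.5000: term = 583.980401
  t = 6.0000: term = 671.034181
  t = 6.5000: term = 761.179593
  t = 7.0000: term = 34342.051220
Convexity = (1/P) * sum = 38494.761993 / 965.762661 = 39.859443

Answer: Convexity = 39.8594


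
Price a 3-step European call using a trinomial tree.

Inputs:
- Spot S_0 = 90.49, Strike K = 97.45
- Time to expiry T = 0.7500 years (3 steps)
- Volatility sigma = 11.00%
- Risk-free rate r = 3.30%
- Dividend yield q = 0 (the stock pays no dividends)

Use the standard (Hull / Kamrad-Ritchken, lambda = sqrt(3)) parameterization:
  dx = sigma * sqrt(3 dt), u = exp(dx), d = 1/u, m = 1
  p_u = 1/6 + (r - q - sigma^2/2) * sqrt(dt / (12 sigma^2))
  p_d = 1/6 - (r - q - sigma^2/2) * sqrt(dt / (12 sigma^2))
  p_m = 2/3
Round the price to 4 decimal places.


Answer: Price = V(0,0) = 1.7235

Derivation:
dt = T/N = 0.250000; dx = sigma*sqrt(3*dt) = 0.095263
u = exp(dx) = 1.099948; d = 1/u = 0.909134
p_u = 0.202029, p_m = 0.666667, p_d = 0.131304
Discount per step: exp(-r*dt) = 0.991784
Stock lattice S(k, j) with j the centered position index:
  k=0: S(0,+0) = 90.4900
  k=1: S(1,-1) = 82.2675; S(1,+0) = 90.4900; S(1,+1) = 99.5343
  k=2: S(2,-2) = 74.7922; S(2,-1) = 82.2675; S(2,+0) = 90.4900; S(2,+1) = 99.5343; S(2,+2) = 109.4825
  k=3: S(3,-3) = 67.9961; S(3,-2) = 74.7922; S(3,-1) = 82.2675; S(3,+0) = 90.4900; S(3,+1) = 99.5343; S(3,+2) = 109.4825; S(3,+3) = 120.4251
Terminal payoffs V(N, j) = max(S_T - K, 0):
  V(3,-3) = 0.000000; V(3,-2) = 0.000000; V(3,-1) = 0.000000; V(3,+0) = 0.000000; V(3,+1) = 2.084283; V(3,+2) = 12.032524; V(3,+3) = 22.975070
Backward induction: V(k, j) = exp(-r*dt) * [p_u * V(k+1, j+1) + p_m * V(k+1, j) + p_d * V(k+1, j-1)]
  V(2,-2) = exp(-r*dt) * [p_u*0.000000 + p_m*0.000000 + p_d*0.000000] = 0.000000
  V(2,-1) = exp(-r*dt) * [p_u*0.000000 + p_m*0.000000 + p_d*0.000000] = 0.000000
  V(2,+0) = exp(-r*dt) * [p_u*2.084283 + p_m*0.000000 + p_d*0.000000] = 0.417627
  V(2,+1) = exp(-r*dt) * [p_u*12.032524 + p_m*2.084283 + p_d*0.000000] = 3.789056
  V(2,+2) = exp(-r*dt) * [p_u*22.975070 + p_m*12.032524 + p_d*2.084283] = 12.830705
  V(1,-1) = exp(-r*dt) * [p_u*0.417627 + p_m*0.000000 + p_d*0.000000] = 0.083680
  V(1,+0) = exp(-r*dt) * [p_u*3.789056 + p_m*0.417627 + p_d*0.000000] = 1.035342
  V(1,+1) = exp(-r*dt) * [p_u*12.830705 + p_m*3.789056 + p_d*0.417627] = 5.130551
  V(0,+0) = exp(-r*dt) * [p_u*5.130551 + p_m*1.035342 + p_d*0.083680] = 1.723460


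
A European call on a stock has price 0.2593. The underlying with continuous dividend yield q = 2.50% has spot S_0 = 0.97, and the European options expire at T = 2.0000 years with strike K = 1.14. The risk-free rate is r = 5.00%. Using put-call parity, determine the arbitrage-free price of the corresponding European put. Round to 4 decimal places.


Answer: Put price = 0.3681

Derivation:
Put-call parity: C - P = S_0 * exp(-qT) - K * exp(-rT).
S_0 * exp(-qT) = 0.9700 * 0.95122942 = 0.92269254
K * exp(-rT) = 1.1400 * 0.90483742 = 1.03151466
P = C - S*exp(-qT) + K*exp(-rT)
P = 0.2593 - 0.92269254 + 1.03151466 = 0.3681


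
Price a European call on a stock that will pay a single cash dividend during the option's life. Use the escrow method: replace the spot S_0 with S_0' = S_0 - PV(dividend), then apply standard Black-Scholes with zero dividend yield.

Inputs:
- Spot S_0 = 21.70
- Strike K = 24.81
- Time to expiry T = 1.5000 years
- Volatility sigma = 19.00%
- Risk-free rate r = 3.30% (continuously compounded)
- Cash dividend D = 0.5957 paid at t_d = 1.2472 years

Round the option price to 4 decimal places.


Answer: Price = 1.0609

Derivation:
PV(D) = D * exp(-r * t_d) = 0.5957 * 0.95967787 = 0.57168011
S_0' = S_0 - PV(D) = 21.7000 - 0.57168011 = 21.12831989
d1 = (ln(S_0'/K) + (r + sigma^2/2)*T) / (sigma*sqrt(T)) = -0.36122446
d2 = d1 - sigma*sqrt(T) = -0.59392598
exp(-rT) = 0.95170516
N(d1) = 0.35896583; N(d2) = 0.27628081
C = S_0' * N(d1) - K * exp(-rT) * N(d2) = 21.12831989 * 0.35896583 - 24.8100 * 0.95170516 * 0.27628081 = 1.0609


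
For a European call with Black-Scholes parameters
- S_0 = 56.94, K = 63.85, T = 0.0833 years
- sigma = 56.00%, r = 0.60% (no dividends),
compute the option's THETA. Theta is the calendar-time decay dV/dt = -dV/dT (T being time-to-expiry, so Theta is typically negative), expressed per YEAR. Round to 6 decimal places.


Answer: Theta = -18.212945

Derivation:
d1 = -0.6247597709; d2 = -0.7863855115
phi(d1) = 0.3282102339; exp(-qT) = 1.0000000000; exp(-rT) = 0.9995003249
Theta = -S*exp(-qT)*phi(d1)*sigma/(2*sqrt(T)) - r*K*exp(-rT)*N(d2) + q*S*exp(-qT)*N(d1)
N(d1) = 0.2660643688; N(d2) = 0.2158208345; sqrt(T) = 0.2886173938
Term 1 = -56.9400 * 1.0000000000 * 0.3282102339 * 0.5600 / (2 * 0.2886173938) = -18.1303050804
Term 2 = -0.0060 * 63.8500 * 0.9995003249 * 0.2158208345 = -0.0826396481
Term 3 = 0 (no dividend yield, q = 0)
Theta = -18.1303050804 + (-0.0826396481) + (0.0000000000) = -18.212945


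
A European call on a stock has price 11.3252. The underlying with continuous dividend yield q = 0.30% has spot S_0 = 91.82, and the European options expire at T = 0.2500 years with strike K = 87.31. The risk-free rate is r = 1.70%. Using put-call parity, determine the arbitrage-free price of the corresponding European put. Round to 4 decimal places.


Answer: Put price = 6.5138

Derivation:
Put-call parity: C - P = S_0 * exp(-qT) - K * exp(-rT).
S_0 * exp(-qT) = 91.8200 * 0.99925028 = 91.75116082
K * exp(-rT) = 87.3100 * 0.99575902 = 86.93971990
P = C - S*exp(-qT) + K*exp(-rT)
P = 11.3252 - 91.75116082 + 86.93971990 = 6.5138


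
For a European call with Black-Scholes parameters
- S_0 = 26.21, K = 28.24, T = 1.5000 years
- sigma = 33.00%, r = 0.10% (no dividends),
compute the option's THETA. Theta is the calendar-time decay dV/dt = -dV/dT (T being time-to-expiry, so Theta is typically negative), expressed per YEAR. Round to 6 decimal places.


d1 = 0.0212205104; d2 = -0.3829452972
phi(d1) = 0.3988524667; exp(-qT) = 1.0000000000; exp(-rT) = 0.9985011244
Theta = -S*exp(-qT)*phi(d1)*sigma/(2*sqrt(T)) - r*K*exp(-rT)*N(d2) + q*S*exp(-qT)*N(d1)
N(d1) = 0.5084651235; N(d2) = 0.3508801622; sqrt(T) = 1.2247448714
Term 1 = -26.2100 * 1.0000000000 * 0.3988524667 * 0.3300 / (2 * 1.2247448714) = -1.4083727643
Term 2 = -0.0010 * 28.2400 * 0.9985011244 * 0.3508801622 = -0.0098940036
Term 3 = 0 (no dividend yield, q = 0)
Theta = -1.4083727643 + (-0.0098940036) + (0.0000000000) = -1.418267

Answer: Theta = -1.418267


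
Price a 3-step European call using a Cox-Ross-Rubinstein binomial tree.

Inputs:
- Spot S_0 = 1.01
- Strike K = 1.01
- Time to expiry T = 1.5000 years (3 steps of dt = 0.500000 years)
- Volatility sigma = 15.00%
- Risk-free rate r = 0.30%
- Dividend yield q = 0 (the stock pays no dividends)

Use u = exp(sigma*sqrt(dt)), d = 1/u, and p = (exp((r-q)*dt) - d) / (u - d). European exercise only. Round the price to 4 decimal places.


dt = T/N = 0.500000
u = exp(sigma*sqrt(dt)) = 1.111895; d = 1/u = 0.899365
p = (exp((r-q)*dt) - d) / (u - d) = 0.480571
Discount per step: exp(-r*dt) = 0.998501
Stock lattice S(k, i) with i counting down-moves:
  k=0: S(0,0) = 1.0100
  k=1: S(1,0) = 1.1230; S(1,1) = 0.9084
  k=2: S(2,0) = 1.2487; S(2,1) = 1.0100; S(2,2) = 0.8169
  k=3: S(3,0) = 1.3884; S(3,1) = 1.1230; S(3,2) = 0.9084; S(3,3) = 0.7347
Terminal payoffs V(N, i) = max(S_T - K, 0):
  V(3,0) = 0.378395; V(3,1) = 0.113014; V(3,2) = 0.000000; V(3,3) = 0.000000
Backward induction: V(k, i) = exp(-r*dt) * [p * V(k+1, i) + (1-p) * V(k+1, i+1)].
  V(2,0) = exp(-r*dt) * [p*0.378395 + (1-p)*0.113014] = 0.240188
  V(2,1) = exp(-r*dt) * [p*0.113014 + (1-p)*0.000000] = 0.054230
  V(2,2) = exp(-r*dt) * [p*0.000000 + (1-p)*0.000000] = 0.000000
  V(1,0) = exp(-r*dt) * [p*0.240188 + (1-p)*0.054230] = 0.143381
  V(1,1) = exp(-r*dt) * [p*0.054230 + (1-p)*0.000000] = 0.026022
  V(0,0) = exp(-r*dt) * [p*0.143381 + (1-p)*0.026022] = 0.082298

Answer: Price = V(0,0) = 0.0823


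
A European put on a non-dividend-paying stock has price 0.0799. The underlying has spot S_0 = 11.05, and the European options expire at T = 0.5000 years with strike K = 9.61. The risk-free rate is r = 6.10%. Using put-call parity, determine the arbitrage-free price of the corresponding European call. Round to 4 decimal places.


Put-call parity: C - P = S_0 * exp(-qT) - K * exp(-rT).
S_0 * exp(-qT) = 11.0500 * 1.00000000 = 11.05000000
K * exp(-rT) = 9.6100 * 0.96996043 = 9.32131975
C = P + S*exp(-qT) - K*exp(-rT)
C = 0.0799 + 11.05000000 - 9.32131975 = 1.8086

Answer: Call price = 1.8086


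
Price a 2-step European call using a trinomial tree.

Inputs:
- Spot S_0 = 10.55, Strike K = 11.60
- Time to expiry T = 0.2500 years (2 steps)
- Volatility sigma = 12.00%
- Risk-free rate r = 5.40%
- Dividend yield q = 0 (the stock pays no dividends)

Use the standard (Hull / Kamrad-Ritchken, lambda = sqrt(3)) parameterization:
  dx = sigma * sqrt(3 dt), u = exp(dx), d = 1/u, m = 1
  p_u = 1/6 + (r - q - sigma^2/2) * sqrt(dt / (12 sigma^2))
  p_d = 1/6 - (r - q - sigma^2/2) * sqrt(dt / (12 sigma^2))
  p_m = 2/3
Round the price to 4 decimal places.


dt = T/N = 0.125000; dx = sigma*sqrt(3*dt) = 0.073485
u = exp(dx) = 1.076252; d = 1/u = 0.929150
p_u = 0.206471, p_m = 0.666667, p_d = 0.126862
Discount per step: exp(-r*dt) = 0.993273
Stock lattice S(k, j) with j the centered position index:
  k=0: S(0,+0) = 10.5500
  k=1: S(1,-1) = 9.8025; S(1,+0) = 10.5500; S(1,+1) = 11.3545
  k=2: S(2,-2) = 9.1080; S(2,-1) = 9.8025; S(2,+0) = 10.5500; S(2,+1) = 11.3545; S(2,+2) = 12.2203
Terminal payoffs V(N, j) = max(S_T - K, 0):
  V(2,-2) = 0.000000; V(2,-1) = 0.000000; V(2,+0) = 0.000000; V(2,+1) = 0.000000; V(2,+2) = 0.620260
Backward induction: V(k, j) = exp(-r*dt) * [p_u * V(k+1, j+1) + p_m * V(k+1, j) + p_d * V(k+1, j-1)]
  V(1,-1) = exp(-r*dt) * [p_u*0.000000 + p_m*0.000000 + p_d*0.000000] = 0.000000
  V(1,+0) = exp(-r*dt) * [p_u*0.000000 + p_m*0.000000 + p_d*0.000000] = 0.000000
  V(1,+1) = exp(-r*dt) * [p_u*0.620260 + p_m*0.000000 + p_d*0.000000] = 0.127204
  V(0,+0) = exp(-r*dt) * [p_u*0.127204 + p_m*0.000000 + p_d*0.000000] = 0.026087

Answer: Price = V(0,0) = 0.0261


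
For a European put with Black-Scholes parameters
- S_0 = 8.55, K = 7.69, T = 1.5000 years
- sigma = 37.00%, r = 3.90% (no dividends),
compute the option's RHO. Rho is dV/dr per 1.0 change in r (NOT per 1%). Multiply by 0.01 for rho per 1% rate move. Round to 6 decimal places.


Answer: Rho = -4.849354

Derivation:
d1 = 0.5896109372; d2 = 0.1364553348
phi(d1) = 0.3352901301; exp(-qT) = 1.0000000000; exp(-rT) = 0.9431782404
N(-d2) = 0.4457306659
Rho = -K*T*exp(-rT)*N(-d2) = -7.6900 * 1.5000 * 0.9431782404 * 0.4457306659 = -4.849354


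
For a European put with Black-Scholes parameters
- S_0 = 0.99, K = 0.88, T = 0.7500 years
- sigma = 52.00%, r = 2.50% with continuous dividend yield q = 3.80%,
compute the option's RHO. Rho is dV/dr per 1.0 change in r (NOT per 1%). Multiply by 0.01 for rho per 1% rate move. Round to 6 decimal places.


Answer: Rho = -0.320064

Derivation:
d1 = 0.4650623827; d2 = 0.0147291728
phi(d1) = 0.3580509289; exp(-qT) = 0.9719022941; exp(-rT) = 0.9814246877
N(-d2) = 0.4941241227
Rho = -K*T*exp(-rT)*N(-d2) = -0.8800 * 0.7500 * 0.9814246877 * 0.4941241227 = -0.320064


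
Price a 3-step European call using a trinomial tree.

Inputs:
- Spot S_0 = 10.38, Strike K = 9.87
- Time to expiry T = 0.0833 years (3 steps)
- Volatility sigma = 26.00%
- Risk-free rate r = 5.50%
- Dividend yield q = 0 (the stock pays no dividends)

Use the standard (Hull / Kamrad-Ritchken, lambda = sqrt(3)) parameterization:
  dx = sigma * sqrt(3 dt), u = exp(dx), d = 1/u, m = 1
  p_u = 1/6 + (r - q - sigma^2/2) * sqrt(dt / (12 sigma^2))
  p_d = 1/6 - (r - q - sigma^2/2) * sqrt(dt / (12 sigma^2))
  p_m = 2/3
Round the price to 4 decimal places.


Answer: Price = V(0,0) = 0.6665

Derivation:
dt = T/N = 0.027767; dx = sigma*sqrt(3*dt) = 0.075041
u = exp(dx) = 1.077928; d = 1/u = 0.927706
p_u = 0.170589, p_m = 0.666667, p_d = 0.162744
Discount per step: exp(-r*dt) = 0.998474
Stock lattice S(k, j) with j the centered position index:
  k=0: S(0,+0) = 10.3800
  k=1: S(1,-1) = 9.6296; S(1,+0) = 10.3800; S(1,+1) = 11.1889
  k=2: S(2,-2) = 8.9334; S(2,-1) = 9.6296; S(2,+0) = 10.3800; S(2,+1) = 11.1889; S(2,+2) = 12.0608
  k=3: S(3,-3) = 8.2876; S(3,-2) = 8.9334; S(3,-1) = 9.6296; S(3,+0) = 10.3800; S(3,+1) = 11.1889; S(3,+2) = 12.0608; S(3,+3) = 13.0007
Terminal payoffs V(N, j) = max(S_T - K, 0):
  V(3,-3) = 0.000000; V(3,-2) = 0.000000; V(3,-1) = 0.000000; V(3,+0) = 0.510000; V(3,+1) = 1.318891; V(3,+2) = 2.190817; V(3,+3) = 3.130690
Backward induction: V(k, j) = exp(-r*dt) * [p_u * V(k+1, j+1) + p_m * V(k+1, j) + p_d * V(k+1, j-1)]
  V(2,-2) = exp(-r*dt) * [p_u*0.000000 + p_m*0.000000 + p_d*0.000000] = 0.000000
  V(2,-1) = exp(-r*dt) * [p_u*0.510000 + p_m*0.000000 + p_d*0.000000] = 0.086868
  V(2,+0) = exp(-r*dt) * [p_u*1.318891 + p_m*0.510000 + p_d*0.000000] = 0.564126
  V(2,+1) = exp(-r*dt) * [p_u*2.190817 + p_m*1.318891 + p_d*0.510000] = 1.333951
  V(2,+2) = exp(-r*dt) * [p_u*3.130690 + p_m*2.190817 + p_d*1.318891] = 2.205876
  V(1,-1) = exp(-r*dt) * [p_u*0.564126 + p_m*0.086868 + p_d*0.000000] = 0.153910
  V(1,+0) = exp(-r*dt) * [p_u*1.333951 + p_m*0.564126 + p_d*0.086868] = 0.616836
  V(1,+1) = exp(-r*dt) * [p_u*2.205876 + p_m*1.333951 + p_d*0.564126] = 1.355335
  V(0,+0) = exp(-r*dt) * [p_u*1.355335 + p_m*0.616836 + p_d*0.153910] = 0.666458


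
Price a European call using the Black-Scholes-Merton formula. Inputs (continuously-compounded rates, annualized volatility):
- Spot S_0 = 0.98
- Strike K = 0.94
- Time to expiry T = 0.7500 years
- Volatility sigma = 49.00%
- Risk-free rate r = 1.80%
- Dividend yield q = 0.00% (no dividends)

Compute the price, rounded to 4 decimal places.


d1 = (ln(S/K) + (r - q + 0.5*sigma^2) * T) / (sigma * sqrt(T)) = 0.34219243
d2 = d1 - sigma * sqrt(T) = -0.08216002
exp(-rT) = 0.98659072; exp(-qT) = 1.00000000
C = S_0 * exp(-qT) * N(d1) - K * exp(-rT) * N(d2)
N(d1) = 0.63389696; N(d2) = 0.46725973
C = 0.9800 * 1.00000000 * 0.63389696 - 0.9400 * 0.98659072 * 0.46725973 = 0.1879

Answer: Price = 0.1879


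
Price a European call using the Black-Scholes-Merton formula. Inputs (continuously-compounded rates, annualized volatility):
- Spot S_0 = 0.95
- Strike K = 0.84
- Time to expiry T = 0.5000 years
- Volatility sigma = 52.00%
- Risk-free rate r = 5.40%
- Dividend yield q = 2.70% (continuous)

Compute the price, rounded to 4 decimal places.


d1 = (ln(S/K) + (r - q + 0.5*sigma^2) * T) / (sigma * sqrt(T)) = 0.55524225
d2 = d1 - sigma * sqrt(T) = 0.18754673
exp(-rT) = 0.97336124; exp(-qT) = 0.98659072
C = S_0 * exp(-qT) * N(d1) - K * exp(-rT) * N(d2)
N(d1) = 0.71063551; N(d2) = 0.57438400
C = 0.9500 * 0.98659072 * 0.71063551 - 0.8400 * 0.97336124 * 0.57438400 = 0.1964

Answer: Price = 0.1964


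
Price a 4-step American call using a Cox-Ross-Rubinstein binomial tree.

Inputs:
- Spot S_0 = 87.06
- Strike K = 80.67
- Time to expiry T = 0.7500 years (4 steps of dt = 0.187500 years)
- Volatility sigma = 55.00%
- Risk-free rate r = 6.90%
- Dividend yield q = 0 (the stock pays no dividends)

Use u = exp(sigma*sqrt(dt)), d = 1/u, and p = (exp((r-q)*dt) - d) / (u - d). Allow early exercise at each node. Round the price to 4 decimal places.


Answer: Price = V(0,0) = 21.1688

Derivation:
dt = T/N = 0.187500
u = exp(sigma*sqrt(dt)) = 1.268908; d = 1/u = 0.788079
p = (exp((r-q)*dt) - d) / (u - d) = 0.467822
Discount per step: exp(-r*dt) = 0.987146
Stock lattice S(k, i) with i counting down-moves:
  k=0: S(0,0) = 87.0600
  k=1: S(1,0) = 110.4712; S(1,1) = 68.6102
  k=2: S(2,0) = 140.1778; S(2,1) = 87.0600; S(2,2) = 54.0702
  k=3: S(3,0) = 177.8728; S(3,1) = 110.4712; S(3,2) = 68.6102; S(3,3) = 42.6116
  k=4: S(4,0) = 225.7042; S(4,1) = 140.1778; S(4,2) = 87.0600; S(4,3) = 54.0702; S(4,4) = 33.5813
Terminal payoffs V(N, i) = max(S_T - K, 0):
  V(4,0) = 145.034242; V(4,1) = 59.507785; V(4,2) = 6.390000; V(4,3) = 0.000000; V(4,4) = 0.000000
Backward induction: V(k, i) = exp(-r*dt) * [p * V(k+1, i) + (1-p) * V(k+1, i+1)]; then take max(V_cont, immediate exercise) for American.
  V(3,0) = exp(-r*dt) * [p*145.034242 + (1-p)*59.507785] = 98.239711; exercise = 97.202766; V(3,0) = max -> 98.239711
  V(3,1) = exp(-r*dt) * [p*59.507785 + (1-p)*6.390000] = 30.838109; exercise = 29.801163; V(3,1) = max -> 30.838109
  V(3,2) = exp(-r*dt) * [p*6.390000 + (1-p)*0.000000] = 2.950957; exercise = 0.000000; V(3,2) = max -> 2.950957
  V(3,3) = exp(-r*dt) * [p*0.000000 + (1-p)*0.000000] = 0.000000; exercise = 0.000000; V(3,3) = max -> 0.000000
  V(2,0) = exp(-r*dt) * [p*98.239711 + (1-p)*30.838109] = 61.568348; exercise = 59.507785; V(2,0) = max -> 61.568348
  V(2,1) = exp(-r*dt) * [p*30.838109 + (1-p)*2.950957] = 15.791550; exercise = 6.390000; V(2,1) = max -> 15.791550
  V(2,2) = exp(-r*dt) * [p*2.950957 + (1-p)*0.000000] = 1.362777; exercise = 0.000000; V(2,2) = max -> 1.362777
  V(1,0) = exp(-r*dt) * [p*61.568348 + (1-p)*15.791550] = 36.728680; exercise = 29.801163; V(1,0) = max -> 36.728680
  V(1,1) = exp(-r*dt) * [p*15.791550 + (1-p)*1.362777] = 8.008591; exercise = 0.000000; V(1,1) = max -> 8.008591
  V(0,0) = exp(-r*dt) * [p*36.728680 + (1-p)*8.008591] = 21.168830; exercise = 6.390000; V(0,0) = max -> 21.168830


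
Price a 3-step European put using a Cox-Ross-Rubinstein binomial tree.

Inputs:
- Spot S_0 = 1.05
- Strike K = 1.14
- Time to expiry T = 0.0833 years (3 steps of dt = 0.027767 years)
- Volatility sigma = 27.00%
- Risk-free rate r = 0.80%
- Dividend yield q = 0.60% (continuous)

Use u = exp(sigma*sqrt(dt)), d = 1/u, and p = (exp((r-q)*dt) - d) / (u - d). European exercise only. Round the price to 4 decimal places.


Answer: Price = V(0,0) = 0.0970

Derivation:
dt = T/N = 0.027767
u = exp(sigma*sqrt(dt)) = 1.046018; d = 1/u = 0.956006
p = (exp((r-q)*dt) - d) / (u - d) = 0.489371
Discount per step: exp(-r*dt) = 0.999778
Stock lattice S(k, i) with i counting down-moves:
  k=0: S(0,0) = 1.0500
  k=1: S(1,0) = 1.0983; S(1,1) = 1.0038
  k=2: S(2,0) = 1.1489; S(2,1) = 1.0500; S(2,2) = 0.9596
  k=3: S(3,0) = 1.2017; S(3,1) = 1.0983; S(3,2) = 1.0038; S(3,3) = 0.9174
Terminal payoffs V(N, i) = max(K - S_T, 0):
  V(3,0) = 0.000000; V(3,1) = 0.041681; V(3,2) = 0.136194; V(3,3) = 0.222574
Backward induction: V(k, i) = exp(-r*dt) * [p * V(k+1, i) + (1-p) * V(k+1, i+1)].
  V(2,0) = exp(-r*dt) * [p*0.000000 + (1-p)*0.041681] = 0.021279
  V(2,1) = exp(-r*dt) * [p*0.041681 + (1-p)*0.136194] = 0.089922
  V(2,2) = exp(-r*dt) * [p*0.136194 + (1-p)*0.222574] = 0.180262
  V(1,0) = exp(-r*dt) * [p*0.021279 + (1-p)*0.089922] = 0.056317
  V(1,1) = exp(-r*dt) * [p*0.089922 + (1-p)*0.180262] = 0.136022
  V(0,0) = exp(-r*dt) * [p*0.056317 + (1-p)*0.136022] = 0.096995


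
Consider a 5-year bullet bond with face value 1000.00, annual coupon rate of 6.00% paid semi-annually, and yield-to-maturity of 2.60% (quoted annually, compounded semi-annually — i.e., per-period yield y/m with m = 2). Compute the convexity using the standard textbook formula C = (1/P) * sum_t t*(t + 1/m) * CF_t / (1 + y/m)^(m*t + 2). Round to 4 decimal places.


Coupon per period c = face * coupon_rate / m = 30.000000
Periods per year m = 2; per-period yield y/m = 0.013000
Number of cashflows N = 10
Cashflows (t years, CF_t, discount factor 1/(1+y/m)^(m*t), PV):
  t = 0.5000: CF_t = 30.000000, DF = 0.987167, PV = 29.615005
  t = 1.0000: CF_t = 30.000000, DF = 0.974498, PV = 29.234951
  t = 1.5000: CF_t = 30.000000, DF = 0.961992, PV = 28.859774
  t = 2.0000: CF_t = 30.000000, DF = 0.949647, PV = 28.489411
  t = 2.5000: CF_t = 30.000000, DF = 0.937460, PV = 28.123802
  t = 3.0000: CF_t = 30.000000, DF = 0.925429, PV = 27.762884
  t = 3.5000: CF_t = 30.000000, DF = 0.913553, PV = 27.406598
  t = 4.0000: CF_t = 30.000000, DF = 0.901829, PV = 27.054885
  t = 4.5000: CF_t = 30.000000, DF = 0.890256, PV = 26.707685
  t = 5.0000: CF_t = 1030.000000, DF = 0.878831, PV = 905.196302
Price P = sum_t PV_t = 1158.451297
Convexity numerator sum_t t*(t + 1/m) * CF_t / (1+y/m)^(m*t + 2):
  t = 0.5000: term = 14.429887
  t = 1.0000: term = 42.734117
  t = 1.5000: term = 84.371405
  t = 2.0000: term = 138.814421
  t = 2.5000: term = 205.549489
  t = 3.0000: term = 284.076292
  t = 3.5000: term = 373.907591
  t = 4.0000: term = 474.568935
  t = 4.5000: term = 585.598390
  t = 5.0000: term = 24258.088392
Convexity = (1/P) * sum = 26462.138919 / 1158.451297 = 22.842686

Answer: Convexity = 22.8427


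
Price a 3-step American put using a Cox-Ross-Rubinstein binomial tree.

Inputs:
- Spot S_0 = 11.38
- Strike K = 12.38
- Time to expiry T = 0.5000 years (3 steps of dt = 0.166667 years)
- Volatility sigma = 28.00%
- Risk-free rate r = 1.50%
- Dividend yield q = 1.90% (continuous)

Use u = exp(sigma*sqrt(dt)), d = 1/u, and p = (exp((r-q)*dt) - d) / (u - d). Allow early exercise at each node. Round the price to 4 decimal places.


dt = T/N = 0.166667
u = exp(sigma*sqrt(dt)) = 1.121099; d = 1/u = 0.891982
p = (exp((r-q)*dt) - d) / (u - d) = 0.468545
Discount per step: exp(-r*dt) = 0.997503
Stock lattice S(k, i) with i counting down-moves:
  k=0: S(0,0) = 11.3800
  k=1: S(1,0) = 12.7581; S(1,1) = 10.1508
  k=2: S(2,0) = 14.3031; S(2,1) = 11.3800; S(2,2) = 9.0543
  k=3: S(3,0) = 16.0352; S(3,1) = 12.7581; S(3,2) = 10.1508; S(3,3) = 8.0763
Terminal payoffs V(N, i) = max(K - S_T, 0):
  V(3,0) = 0.000000; V(3,1) = 0.000000; V(3,2) = 2.229247; V(3,3) = 4.303740
Backward induction: V(k, i) = exp(-r*dt) * [p * V(k+1, i) + (1-p) * V(k+1, i+1)]; then take max(V_cont, immediate exercise) for American.
  V(2,0) = exp(-r*dt) * [p*0.000000 + (1-p)*0.000000] = 0.000000; exercise = 0.000000; V(2,0) = max -> 0.000000
  V(2,1) = exp(-r*dt) * [p*0.000000 + (1-p)*2.229247] = 1.181786; exercise = 1.000000; V(2,1) = max -> 1.181786
  V(2,2) = exp(-r*dt) * [p*2.229247 + (1-p)*4.303740] = 3.323428; exercise = 3.325713; V(2,2) = max -> 3.325713
  V(1,0) = exp(-r*dt) * [p*0.000000 + (1-p)*1.181786] = 0.626498; exercise = 0.000000; V(1,0) = max -> 0.626498
  V(1,1) = exp(-r*dt) * [p*1.181786 + (1-p)*3.325713] = 2.315391; exercise = 2.229247; V(1,1) = max -> 2.315391
  V(0,0) = exp(-r*dt) * [p*0.626498 + (1-p)*2.315391] = 1.520263; exercise = 1.000000; V(0,0) = max -> 1.520263

Answer: Price = V(0,0) = 1.5203


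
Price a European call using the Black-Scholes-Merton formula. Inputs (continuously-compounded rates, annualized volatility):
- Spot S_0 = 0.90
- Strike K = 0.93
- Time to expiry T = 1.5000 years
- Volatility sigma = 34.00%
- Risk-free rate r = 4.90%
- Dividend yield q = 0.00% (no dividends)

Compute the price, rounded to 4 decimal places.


d1 = (ln(S/K) + (r - q + 0.5*sigma^2) * T) / (sigma * sqrt(T)) = 0.30597051
d2 = d1 - sigma * sqrt(T) = -0.11044274
exp(-rT) = 0.92913615; exp(-qT) = 1.00000000
C = S_0 * exp(-qT) * N(d1) - K * exp(-rT) * N(d2)
N(d1) = 0.62018645; N(d2) = 0.45602913
C = 0.9000 * 1.00000000 * 0.62018645 - 0.9300 * 0.92913615 * 0.45602913 = 0.1641

Answer: Price = 0.1641


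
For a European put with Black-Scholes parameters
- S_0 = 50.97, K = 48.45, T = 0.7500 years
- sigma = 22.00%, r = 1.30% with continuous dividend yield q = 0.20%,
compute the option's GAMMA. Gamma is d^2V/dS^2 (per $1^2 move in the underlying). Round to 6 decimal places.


Answer: Gamma = 0.037794

Derivation:
d1 = 0.4046956972; d2 = 0.2141701084
phi(d1) = 0.3675750230; exp(-qT) = 0.9985011244; exp(-rT) = 0.9902973771
Gamma = exp(-qT) * phi(d1) / (S * sigma * sqrt(T)) = 0.9985011244 * 0.3675750230 / (50.9700 * 0.2200 * 0.8660254038) = 0.037794


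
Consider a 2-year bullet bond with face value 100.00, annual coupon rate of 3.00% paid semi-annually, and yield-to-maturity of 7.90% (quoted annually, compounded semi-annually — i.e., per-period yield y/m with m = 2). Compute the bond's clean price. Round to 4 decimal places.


Answer: Price = 91.0963

Derivation:
Coupon per period c = face * coupon_rate / m = 1.500000
Periods per year m = 2; per-period yield y/m = 0.039500
Number of cashflows N = 4
Cashflows (t years, CF_t, discount factor 1/(1+y/m)^(m*t), PV):
  t = 0.5000: CF_t = 1.500000, DF = 0.962001, PV = 1.443001
  t = 1.0000: CF_t = 1.500000, DF = 0.925446, PV = 1.388169
  t = 1.5000: CF_t = 1.500000, DF = 0.890280, PV = 1.335420
  t = 2.0000: CF_t = 101.500000, DF = 0.856450, PV = 86.929677
Price P = sum_t PV_t = 91.096267


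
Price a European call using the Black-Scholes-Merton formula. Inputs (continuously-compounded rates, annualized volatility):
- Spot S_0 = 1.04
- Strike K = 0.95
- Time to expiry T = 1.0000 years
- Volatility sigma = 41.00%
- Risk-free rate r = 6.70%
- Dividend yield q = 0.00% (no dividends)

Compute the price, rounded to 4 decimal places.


Answer: Price = 0.2436

Derivation:
d1 = (ln(S/K) + (r - q + 0.5*sigma^2) * T) / (sigma * sqrt(T)) = 0.58918051
d2 = d1 - sigma * sqrt(T) = 0.17918051
exp(-rT) = 0.93519520; exp(-qT) = 1.00000000
C = S_0 * exp(-qT) * N(d1) - K * exp(-rT) * N(d2)
N(d1) = 0.72212990; N(d2) = 0.57110202
C = 1.0400 * 1.00000000 * 0.72212990 - 0.9500 * 0.93519520 * 0.57110202 = 0.2436


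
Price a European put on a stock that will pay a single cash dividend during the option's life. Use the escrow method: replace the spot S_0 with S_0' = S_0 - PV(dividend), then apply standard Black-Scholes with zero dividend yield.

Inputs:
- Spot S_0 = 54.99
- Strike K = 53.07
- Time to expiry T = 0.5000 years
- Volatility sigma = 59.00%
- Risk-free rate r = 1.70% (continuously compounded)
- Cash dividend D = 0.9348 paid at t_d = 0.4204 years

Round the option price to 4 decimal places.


PV(D) = D * exp(-r * t_d) = 0.9348 * 0.99287868 = 0.92814299
S_0' = S_0 - PV(D) = 54.9900 - 0.92814299 = 54.06185701
d1 = (ln(S_0'/K) + (r + sigma^2/2)*T) / (sigma*sqrt(T)) = 0.27335572
d2 = d1 - sigma*sqrt(T) = -0.14383728
exp(-rT) = 0.99153602
N(-d1) = 0.39228989; N(-d2) = 0.55718552
P = K * exp(-rT) * N(-d2) - S_0' * N(-d1) = 53.0700 * 0.99153602 * 0.55718552 - 54.06185701 * 0.39228989 = 8.1116

Answer: Price = 8.1116


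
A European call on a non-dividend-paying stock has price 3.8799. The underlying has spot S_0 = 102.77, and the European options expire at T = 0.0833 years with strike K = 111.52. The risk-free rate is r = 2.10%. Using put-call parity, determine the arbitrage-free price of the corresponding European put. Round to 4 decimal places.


Put-call parity: C - P = S_0 * exp(-qT) - K * exp(-rT).
S_0 * exp(-qT) = 102.7700 * 1.00000000 = 102.77000000
K * exp(-rT) = 111.5200 * 0.99825223 = 111.32508859
P = C - S*exp(-qT) + K*exp(-rT)
P = 3.8799 - 102.77000000 + 111.32508859 = 12.4350

Answer: Put price = 12.4350


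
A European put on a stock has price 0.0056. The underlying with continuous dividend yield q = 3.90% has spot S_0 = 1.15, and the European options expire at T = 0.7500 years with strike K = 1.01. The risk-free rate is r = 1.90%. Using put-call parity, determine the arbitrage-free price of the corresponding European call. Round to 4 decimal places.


Answer: Call price = 0.1267

Derivation:
Put-call parity: C - P = S_0 * exp(-qT) - K * exp(-rT).
S_0 * exp(-qT) = 1.1500 * 0.97117364 = 1.11684969
K * exp(-rT) = 1.0100 * 0.98585105 = 0.99570956
C = P + S*exp(-qT) - K*exp(-rT)
C = 0.0056 + 1.11684969 - 0.99570956 = 0.1267


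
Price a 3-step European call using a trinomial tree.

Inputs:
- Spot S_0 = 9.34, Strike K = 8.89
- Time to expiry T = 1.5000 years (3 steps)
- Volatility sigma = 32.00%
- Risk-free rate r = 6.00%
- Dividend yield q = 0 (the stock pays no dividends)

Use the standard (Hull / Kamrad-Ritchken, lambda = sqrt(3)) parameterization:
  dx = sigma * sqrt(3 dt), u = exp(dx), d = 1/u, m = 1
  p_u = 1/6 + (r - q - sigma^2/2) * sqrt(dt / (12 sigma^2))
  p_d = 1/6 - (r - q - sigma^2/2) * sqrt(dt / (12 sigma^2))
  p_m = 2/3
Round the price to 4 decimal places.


Answer: Price = V(0,0) = 1.9947

Derivation:
dt = T/N = 0.500000; dx = sigma*sqrt(3*dt) = 0.391918
u = exp(dx) = 1.479817; d = 1/u = 0.675759
p_u = 0.172280, p_m = 0.666667, p_d = 0.161053
Discount per step: exp(-r*dt) = 0.970446
Stock lattice S(k, j) with j the centered position index:
  k=0: S(0,+0) = 9.3400
  k=1: S(1,-1) = 6.3116; S(1,+0) = 9.3400; S(1,+1) = 13.8215
  k=2: S(2,-2) = 4.2651; S(2,-1) = 6.3116; S(2,+0) = 9.3400; S(2,+1) = 13.8215; S(2,+2) = 20.4533
  k=3: S(3,-3) = 2.8822; S(3,-2) = 4.2651; S(3,-1) = 6.3116; S(3,+0) = 9.3400; S(3,+1) = 13.8215; S(3,+2) = 20.4533; S(3,+3) = 30.2671
Terminal payoffs V(N, j) = max(S_T - K, 0):
  V(3,-3) = 0.000000; V(3,-2) = 0.000000; V(3,-1) = 0.000000; V(3,+0) = 0.450000; V(3,+1) = 4.931490; V(3,+2) = 11.563274; V(3,+3) = 21.377100
Backward induction: V(k, j) = exp(-r*dt) * [p_u * V(k+1, j+1) + p_m * V(k+1, j) + p_d * V(k+1, j-1)]
  V(2,-2) = exp(-r*dt) * [p_u*0.000000 + p_m*0.000000 + p_d*0.000000] = 0.000000
  V(2,-1) = exp(-r*dt) * [p_u*0.450000 + p_m*0.000000 + p_d*0.000000] = 0.075235
  V(2,+0) = exp(-r*dt) * [p_u*4.931490 + p_m*0.450000 + p_d*0.000000] = 1.115622
  V(2,+1) = exp(-r*dt) * [p_u*11.563274 + p_m*4.931490 + p_d*0.450000] = 5.194073
  V(2,+2) = exp(-r*dt) * [p_u*21.377100 + p_m*11.563274 + p_d*4.931490] = 11.825782
  V(1,-1) = exp(-r*dt) * [p_u*1.115622 + p_m*0.075235 + p_d*0.000000] = 0.235193
  V(1,+0) = exp(-r*dt) * [p_u*5.194073 + p_m*1.115622 + p_d*0.075235] = 1.601914
  V(1,+1) = exp(-r*dt) * [p_u*11.825782 + p_m*5.194073 + p_d*1.115622] = 5.511875
  V(0,+0) = exp(-r*dt) * [p_u*5.511875 + p_m*1.601914 + p_d*0.235193] = 1.994661


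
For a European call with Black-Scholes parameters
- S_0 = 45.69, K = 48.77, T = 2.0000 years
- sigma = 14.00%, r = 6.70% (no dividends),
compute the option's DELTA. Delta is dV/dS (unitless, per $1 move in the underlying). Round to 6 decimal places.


d1 = 0.4463060309; d2 = 0.2483161321
phi(d1) = 0.3611242960; exp(-qT) = 1.0000000000; exp(-rT) = 0.8745900646
N(d1) = 0.6723118998
Delta = exp(-qT) * N(d1) = 1.0000000000 * 0.6723118998 = 0.672312

Answer: Delta = 0.672312


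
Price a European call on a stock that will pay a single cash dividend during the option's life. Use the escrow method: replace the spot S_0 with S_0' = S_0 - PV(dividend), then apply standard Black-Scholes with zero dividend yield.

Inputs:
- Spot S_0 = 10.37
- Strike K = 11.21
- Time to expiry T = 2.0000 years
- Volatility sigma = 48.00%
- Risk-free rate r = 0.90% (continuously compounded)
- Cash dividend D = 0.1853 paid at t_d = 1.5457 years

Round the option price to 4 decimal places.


PV(D) = D * exp(-r * t_d) = 0.1853 * 0.98618501 = 0.18274008
S_0' = S_0 - PV(D) = 10.3700 - 0.18274008 = 10.18725992
d1 = (ln(S_0'/K) + (r + sigma^2/2)*T) / (sigma*sqrt(T)) = 0.22499501
d2 = d1 - sigma*sqrt(T) = -0.45382750
exp(-rT) = 0.98216103
N(d1) = 0.58900842; N(d2) = 0.32497649
C = S_0' * N(d1) - K * exp(-rT) * N(d2) = 10.18725992 * 0.58900842 - 11.2100 * 0.98216103 * 0.32497649 = 2.4224

Answer: Price = 2.4224


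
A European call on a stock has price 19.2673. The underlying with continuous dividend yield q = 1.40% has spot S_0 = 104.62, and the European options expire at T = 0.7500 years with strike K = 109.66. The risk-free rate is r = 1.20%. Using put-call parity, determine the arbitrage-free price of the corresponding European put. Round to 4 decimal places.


Put-call parity: C - P = S_0 * exp(-qT) - K * exp(-rT).
S_0 * exp(-qT) = 104.6200 * 0.98955493 = 103.52723705
K * exp(-rT) = 109.6600 * 0.99104038 = 108.67748794
P = C - S*exp(-qT) + K*exp(-rT)
P = 19.2673 - 103.52723705 + 108.67748794 = 24.4176

Answer: Put price = 24.4176


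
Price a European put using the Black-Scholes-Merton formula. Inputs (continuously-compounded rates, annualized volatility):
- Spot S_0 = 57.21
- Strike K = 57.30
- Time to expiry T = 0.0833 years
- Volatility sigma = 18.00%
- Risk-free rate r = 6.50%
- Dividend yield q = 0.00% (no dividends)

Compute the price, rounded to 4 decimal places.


Answer: Price = 1.0768

Derivation:
d1 = (ln(S/K) + (r - q + 0.5*sigma^2) * T) / (sigma * sqrt(T)) = 0.09994093
d2 = d1 - sigma * sqrt(T) = 0.04798980
exp(-rT) = 0.99460013; exp(-qT) = 1.00000000
P = K * exp(-rT) * N(-d2) - S_0 * exp(-qT) * N(-d1)
N(-d1) = 0.46019561; N(-d2) = 0.48086218
P = 57.3000 * 0.99460013 * 0.48086218 - 57.2100 * 1.00000000 * 0.46019561 = 1.0768


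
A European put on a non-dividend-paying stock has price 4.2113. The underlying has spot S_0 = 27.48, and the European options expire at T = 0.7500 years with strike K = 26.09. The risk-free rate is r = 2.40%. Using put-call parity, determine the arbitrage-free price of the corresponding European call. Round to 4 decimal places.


Answer: Call price = 6.0667

Derivation:
Put-call parity: C - P = S_0 * exp(-qT) - K * exp(-rT).
S_0 * exp(-qT) = 27.4800 * 1.00000000 = 27.48000000
K * exp(-rT) = 26.0900 * 0.98216103 = 25.62458133
C = P + S*exp(-qT) - K*exp(-rT)
C = 4.2113 + 27.48000000 - 25.62458133 = 6.0667


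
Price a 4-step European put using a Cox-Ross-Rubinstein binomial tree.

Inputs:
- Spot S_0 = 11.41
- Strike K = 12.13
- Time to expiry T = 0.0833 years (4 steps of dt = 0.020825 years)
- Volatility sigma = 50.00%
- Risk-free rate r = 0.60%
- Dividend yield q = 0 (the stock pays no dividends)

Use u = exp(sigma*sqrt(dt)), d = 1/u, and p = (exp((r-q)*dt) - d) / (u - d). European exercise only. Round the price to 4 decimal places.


Answer: Price = V(0,0) = 1.1269

Derivation:
dt = T/N = 0.020825
u = exp(sigma*sqrt(dt)) = 1.074821; d = 1/u = 0.930387
p = (exp((r-q)*dt) - d) / (u - d) = 0.482834
Discount per step: exp(-r*dt) = 0.999875
Stock lattice S(k, i) with i counting down-moves:
  k=0: S(0,0) = 11.4100
  k=1: S(1,0) = 12.2637; S(1,1) = 10.6157
  k=2: S(2,0) = 13.1813; S(2,1) = 11.4100; S(2,2) = 9.8767
  k=3: S(3,0) = 14.1675; S(3,1) = 12.2637; S(3,2) = 10.6157; S(3,3) = 9.1892
  k=4: S(4,0) = 15.2276; S(4,1) = 13.1813; S(4,2) = 11.4100; S(4,3) = 9.8767; S(4,4) = 8.5495
Terminal payoffs V(N, i) = max(K - S_T, 0):
  V(4,0) = 0.000000; V(4,1) = 0.000000; V(4,2) = 0.720000; V(4,3) = 2.253270; V(4,4) = 3.580500
Backward induction: V(k, i) = exp(-r*dt) * [p * V(k+1, i) + (1-p) * V(k+1, i+1)].
  V(3,0) = exp(-r*dt) * [p*0.000000 + (1-p)*0.000000] = 0.000000
  V(3,1) = exp(-r*dt) * [p*0.000000 + (1-p)*0.720000] = 0.372313
  V(3,2) = exp(-r*dt) * [p*0.720000 + (1-p)*2.253270] = 1.512766
  V(3,3) = exp(-r*dt) * [p*2.253270 + (1-p)*3.580500] = 2.939301
  V(2,0) = exp(-r*dt) * [p*0.000000 + (1-p)*0.372313] = 0.192523
  V(2,1) = exp(-r*dt) * [p*0.372313 + (1-p)*1.512766] = 0.961996
  V(2,2) = exp(-r*dt) * [p*1.512766 + (1-p)*2.939301] = 2.250239
  V(1,0) = exp(-r*dt) * [p*0.192523 + (1-p)*0.961996] = 0.590394
  V(1,1) = exp(-r*dt) * [p*0.961996 + (1-p)*2.250239] = 1.628027
  V(0,0) = exp(-r*dt) * [p*0.590394 + (1-p)*1.628027] = 1.126882
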